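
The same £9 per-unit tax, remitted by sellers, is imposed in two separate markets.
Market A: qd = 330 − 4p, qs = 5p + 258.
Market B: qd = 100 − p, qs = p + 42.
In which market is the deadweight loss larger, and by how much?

Market A: pre-tax p* = £8, q* = 298; post-tax q = 278; deadweight loss = £90.
Market B: pre-tax p* = £29, q* = 71; post-tax q = 66.5; deadweight loss = £20.25.
Difference: £90 vs £20.25 → market A is larger by £69.75.

Market A, by £69.75.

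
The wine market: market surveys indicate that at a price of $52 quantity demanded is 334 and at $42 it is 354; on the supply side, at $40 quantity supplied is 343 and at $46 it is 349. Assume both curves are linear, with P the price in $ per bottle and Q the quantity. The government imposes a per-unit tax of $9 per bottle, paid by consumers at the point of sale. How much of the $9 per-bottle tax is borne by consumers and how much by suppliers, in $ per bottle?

Consumers bear $3 per bottle; suppliers bear $6 per bottle.

Demand slope: (354 − 334)/(42 − 52) = -2, so Qd = 438 − 2P.
Supply slope: (349 − 343)/(46 − 40) = 1, so Qs = P + 303.
Before the tax: set 438 − 2P = P + 303 → P* = $45, Q* = 348.
With the tax collected from consumers, demand (in seller-price terms) shifts: Qd = 438 − 2(P + 9).
New equilibrium: consumers pay $48, suppliers receive $39, Q = 342. (Wedge: Pb − Ps = 9.)
Burden on consumers: $3; on suppliers: $6. (They sum to $9.)
The less price-elastic side of the market bears the larger share of a per-unit tax.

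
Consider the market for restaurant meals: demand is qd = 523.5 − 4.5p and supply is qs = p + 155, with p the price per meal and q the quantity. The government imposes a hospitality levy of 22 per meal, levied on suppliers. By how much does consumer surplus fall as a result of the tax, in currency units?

Consumer surplus falls by 852.

Before the tax: set 523.5 − 4.5p = p + 155 → p* = 67, q* = 222.
With the tax collected from suppliers, supply shifts: qs = (p − 22) + 155.
Solving gives q = 204 with consumers paying 71 and suppliers receiving 49 (the 22 wedge).
ΔCS is the trapezoid between Q = 204 and Q = 222 of height 4: ½ · (222 + 204) · 4 = 852.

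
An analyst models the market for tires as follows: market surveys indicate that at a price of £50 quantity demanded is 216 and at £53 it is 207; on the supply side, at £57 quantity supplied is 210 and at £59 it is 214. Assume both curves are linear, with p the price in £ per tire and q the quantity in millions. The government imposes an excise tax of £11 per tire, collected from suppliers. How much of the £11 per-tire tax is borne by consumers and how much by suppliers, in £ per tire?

Demand slope: (207 − 216)/(53 − 50) = -3, so qd = 366 − 3p.
Supply slope: (214 − 210)/(59 − 57) = 2, so qs = 2p + 96.
Without the tax, 366 − 3p = 2p + 96 gives 5p = 270, so p* = £54 and q* = 204.
With the tax collected from suppliers, supply shifts: qs = 2(p − 11) + 96.
Solving gives q = 190.8 with consumers paying £58.4 and suppliers receiving £47.4 (the £11 wedge).
Burden on consumers: £4.4; on suppliers: £6.6. (They sum to £11.)

Consumers bear £4.4 per tire; suppliers bear £6.6 per tire.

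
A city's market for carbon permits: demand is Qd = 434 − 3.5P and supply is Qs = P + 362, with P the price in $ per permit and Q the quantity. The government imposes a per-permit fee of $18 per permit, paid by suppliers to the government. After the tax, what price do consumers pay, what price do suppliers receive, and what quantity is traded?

Before the tax: set 434 − 3.5P = P + 362 → P* = $16, Q* = 378.
With the tax collected from suppliers, supply shifts: Qs = (P − 18) + 362.
Solving gives Q = 364 with consumers paying $20 and suppliers receiving $2 (the $18 wedge).

Consumers pay $20; suppliers receive $2; quantity = 364.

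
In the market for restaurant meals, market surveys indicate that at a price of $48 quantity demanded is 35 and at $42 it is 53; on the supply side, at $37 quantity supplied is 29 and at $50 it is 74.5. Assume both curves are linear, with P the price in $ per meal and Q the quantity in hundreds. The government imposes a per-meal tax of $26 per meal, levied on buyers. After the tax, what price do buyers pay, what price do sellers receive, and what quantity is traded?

Demand slope: (53 − 35)/(42 − 48) = -3, so Qd = 179 − 3P.
Supply slope: (74.5 − 29)/(50 − 37) = 3.5, so Qs = 3.5P − 100.5.
Before the tax: set 179 − 3P = 3.5P − 100.5 → P* = $43, Q* = 50.
With the tax collected from buyers, demand (in seller-price terms) shifts: Qd = 179 − 3(P + 26).
Solving gives Q = 8 with buyers paying $57 and sellers receiving $31 (the $26 wedge).
The less price-elastic side of the market bears the larger share of a per-unit tax.

Buyers pay $57; sellers receive $31; quantity = 8.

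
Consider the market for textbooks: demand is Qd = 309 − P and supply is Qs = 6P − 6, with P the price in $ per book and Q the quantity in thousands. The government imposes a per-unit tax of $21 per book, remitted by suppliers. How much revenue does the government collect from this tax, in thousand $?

Tax revenue = $5166 thousand.

Without the tax, 309 − P = 6P − 6 gives 7P = 315, so P* = $45 and Q* = 264.
With the tax collected from suppliers, supply shifts: Qs = 6(P − 21) − 6.
Solving gives Q = 246 with consumers paying $63 and suppliers receiving $42 (the $21 wedge).
Revenue = t · Q = 21 · 246 = $5166.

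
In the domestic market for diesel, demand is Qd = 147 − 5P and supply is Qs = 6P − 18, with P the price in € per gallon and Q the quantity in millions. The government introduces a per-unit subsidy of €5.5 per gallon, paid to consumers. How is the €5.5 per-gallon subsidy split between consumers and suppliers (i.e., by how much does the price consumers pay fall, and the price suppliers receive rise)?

Consumers gain €3 per gallon; suppliers gain €2.5 per gallon.

Before the subsidy: set 147 − 5P = 6P − 18 → P* = €15, Q* = 72.
With a per-unit subsidy paid to consumers, each effectively pays P − 5.5, so demand becomes Qd = 147 − 5(P − 5.5).
New equilibrium: consumers pay €12, suppliers receive €17.5, Q = 87. (Wedge: Pb − Ps = −5.5.)
Gain to consumers: €3; to suppliers: €2.5. (They sum to €5.5.)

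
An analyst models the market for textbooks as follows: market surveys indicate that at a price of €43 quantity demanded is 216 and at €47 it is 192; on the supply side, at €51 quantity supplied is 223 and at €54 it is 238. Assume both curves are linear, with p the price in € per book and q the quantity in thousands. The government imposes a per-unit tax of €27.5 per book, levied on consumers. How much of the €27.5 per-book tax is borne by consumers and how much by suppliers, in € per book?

Consumers bear €12.5 per book; suppliers bear €15 per book.

Demand slope: (192 − 216)/(47 − 43) = -6, so qd = 474 − 6p.
Supply slope: (238 − 223)/(54 − 51) = 5, so qs = 5p − 32.
Without the tax, 474 − 6p = 5p − 32 gives 11p = 506, so p* = €46 and q* = 198.
With the tax collected from consumers, demand (in seller-price terms) shifts: qd = 474 − 6(p + 27.5).
New equilibrium: consumers pay €58.5, suppliers receive €31, q = 123. (Wedge: pb − ps = 27.5.)
Burden on consumers: €12.5; on suppliers: €15. (They sum to €27.5.)
The less price-elastic side of the market bears the larger share of a per-unit tax.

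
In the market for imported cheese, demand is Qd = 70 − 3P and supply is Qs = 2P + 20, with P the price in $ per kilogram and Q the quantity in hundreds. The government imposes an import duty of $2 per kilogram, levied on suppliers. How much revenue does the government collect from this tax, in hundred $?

Before the tax: set 70 − 3P = 2P + 20 → P* = $10, Q* = 40.
With the tax collected from suppliers, supply shifts: Qs = 2(P − 2) + 20.
Solving gives Q = 37.6 with buyers paying $10.8 and suppliers receiving $8.8 (the $2 wedge).
Revenue = t · Q = 2 · 37.6 = $75.2.

Tax revenue = $75.2 hundred.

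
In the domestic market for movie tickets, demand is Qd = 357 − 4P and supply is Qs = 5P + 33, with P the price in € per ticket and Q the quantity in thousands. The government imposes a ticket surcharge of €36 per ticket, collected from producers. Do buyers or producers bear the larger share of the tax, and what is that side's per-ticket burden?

Before the tax: set 357 − 4P = 5P + 33 → P* = €36, Q* = 213.
With the tax collected from producers, supply shifts: Qs = 5(P − 36) + 33.
Solving gives Q = 133 with buyers paying €56 and producers receiving €20 (the €36 wedge).
Per-ticket burden: buyers €20, producers €16.
Buyers take the larger share because demand is less price-elastic here (demand slope 4 vs supply slope 5).
The less price-elastic side of the market bears the larger share of a per-unit tax.

Buyers bear the larger share: €20 per ticket.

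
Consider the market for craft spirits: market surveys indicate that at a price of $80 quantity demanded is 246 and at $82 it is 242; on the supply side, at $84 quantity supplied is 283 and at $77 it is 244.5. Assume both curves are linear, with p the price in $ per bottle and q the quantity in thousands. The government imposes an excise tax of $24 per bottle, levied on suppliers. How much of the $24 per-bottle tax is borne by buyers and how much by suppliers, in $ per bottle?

Buyers bear $17.6 per bottle; suppliers bear $6.4 per bottle.

Demand slope: (242 − 246)/(82 − 80) = -2, so qd = 406 − 2p.
Supply slope: (244.5 − 283)/(77 − 84) = 5.5, so qs = 5.5p − 179.
Without the tax, 406 − 2p = 5.5p − 179 gives 7.5p = 585, so p* = $78 and q* = 250.
With the tax collected from suppliers, supply shifts: qs = 5.5(p − 24) − 179.
Solving gives q = 214.8 with buyers paying $95.6 and suppliers receiving $71.6 (the $24 wedge).
Burden on buyers: $17.6; on suppliers: $6.4. (They sum to $24.)
The less price-elastic side of the market bears the larger share of a per-unit tax.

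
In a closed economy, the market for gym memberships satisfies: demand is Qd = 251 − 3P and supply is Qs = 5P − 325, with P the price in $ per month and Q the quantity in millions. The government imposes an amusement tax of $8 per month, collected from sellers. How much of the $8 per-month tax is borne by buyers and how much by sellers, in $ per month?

Buyers bear $5 per month; sellers bear $3 per month.

Without the tax, 251 − 3P = 5P − 325 gives 8P = 576, so P* = $72 and Q* = 35.
With the tax collected from sellers, supply shifts: Qs = 5(P − 8) − 325.
New equilibrium: buyers pay $77, sellers receive $69, Q = 20. (Wedge: Pb − Ps = 8.)
Burden on buyers: $5; on sellers: $3. (They sum to $8.)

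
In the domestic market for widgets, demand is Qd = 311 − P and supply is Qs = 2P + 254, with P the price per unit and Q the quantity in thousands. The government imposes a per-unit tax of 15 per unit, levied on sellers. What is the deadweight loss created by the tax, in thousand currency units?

Deadweight loss = 75 thousand.

Before the tax: set 311 − P = 2P + 254 → P* = 19, Q* = 292.
With the tax collected from sellers, supply shifts: Qs = 2(P − 15) + 254.
Solving gives Q = 282 with buyers paying 29 and sellers receiving 14 (the 15 wedge).
Quantity falls by |ΔQ| = |292 − 282| = 10.
DWL = ½ · t · |ΔQ| = ½ · 15 · 10 = 75.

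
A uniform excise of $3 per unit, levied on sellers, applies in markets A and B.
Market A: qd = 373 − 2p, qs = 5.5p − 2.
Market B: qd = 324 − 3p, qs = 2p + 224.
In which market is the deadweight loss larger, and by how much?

Market A: pre-tax p* = $50, q* = 273; post-tax q = 268.6; deadweight loss = $6.6.
Market B: pre-tax p* = $20, q* = 264; post-tax q = 260.4; deadweight loss = $5.4.
Difference: $6.6 vs $5.4 → market A is larger by $1.2.

Market A, by $1.2.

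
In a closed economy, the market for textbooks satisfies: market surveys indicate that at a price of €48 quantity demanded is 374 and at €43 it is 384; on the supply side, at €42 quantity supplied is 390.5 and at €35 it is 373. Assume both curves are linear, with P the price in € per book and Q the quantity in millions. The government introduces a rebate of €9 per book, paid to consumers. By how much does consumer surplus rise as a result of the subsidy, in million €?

Consumer surplus rises by €1965 million.

Demand slope: (384 − 374)/(43 − 48) = -2, so Qd = 470 − 2P.
Supply slope: (373 − 390.5)/(35 − 42) = 2.5, so Qs = 2.5P + 285.5.
Without the subsidy, 470 − 2P = 2.5P + 285.5 gives 4.5P = 184.5, so P* = €41 and Q* = 388.
With a per-unit subsidy paid to consumers, each effectively pays P − 9, so demand becomes Qd = 470 − 2(P − 9).
New equilibrium: consumers pay €36, producers receive €45, Q = 398. (Wedge: Pb − Ps = −9.)
ΔCS is the trapezoid between Q = 398 and Q = 388 of height €5: ½ · (388 + 398) · 5 = €1965.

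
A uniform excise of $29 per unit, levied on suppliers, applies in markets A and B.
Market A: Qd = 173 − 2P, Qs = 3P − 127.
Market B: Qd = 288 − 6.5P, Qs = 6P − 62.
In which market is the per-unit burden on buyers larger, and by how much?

Market A: pre-tax P* = $60, Q* = 53; post-tax Q = 18.2; per-unit burden on buyers = $17.4.
Market B: pre-tax P* = $28, Q* = 106; post-tax Q = 15.52; per-unit burden on buyers = $13.92.
Difference: $17.4 vs $13.92 → market A is larger by $3.48.

Market A, by $3.48.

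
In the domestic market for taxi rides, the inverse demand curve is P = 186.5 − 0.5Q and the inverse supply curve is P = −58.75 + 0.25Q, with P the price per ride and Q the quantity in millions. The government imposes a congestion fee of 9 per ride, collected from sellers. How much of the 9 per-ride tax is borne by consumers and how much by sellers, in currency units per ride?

Inverting to Q(P) form: Qd = 373 − 2P; Qs = 4P + 235.
Without the tax, 373 − 2P = 4P + 235 gives 6P = 138, so P* = 23 and Q* = 327.
With the tax collected from sellers, supply shifts: Qs = 4(P − 9) + 235.
Solving gives Q = 315 with consumers paying 29 and sellers receiving 20 (the 9 wedge).
Burden on consumers: 6; on sellers: 3. (They sum to 9.)

Consumers bear 6 per ride; sellers bear 3 per ride.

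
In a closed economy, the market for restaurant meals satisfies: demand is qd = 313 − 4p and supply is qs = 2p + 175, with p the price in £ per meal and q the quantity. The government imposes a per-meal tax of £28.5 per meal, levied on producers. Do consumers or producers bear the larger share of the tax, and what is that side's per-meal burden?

Producers bear the larger share: £19 per meal.

Before the tax: set 313 − 4p = 2p + 175 → p* = £23, q* = 221.
With the tax collected from producers, supply shifts: qs = 2(p − 28.5) + 175.
New equilibrium: consumers pay £32.5, producers receive £4, q = 183. (Wedge: pb − ps = 28.5.)
Per-meal burden: consumers £9.5, producers £19.
Producers take the larger share because supply is less price-elastic here (demand slope 4 vs supply slope 2).
The less price-elastic side of the market bears the larger share of a per-unit tax.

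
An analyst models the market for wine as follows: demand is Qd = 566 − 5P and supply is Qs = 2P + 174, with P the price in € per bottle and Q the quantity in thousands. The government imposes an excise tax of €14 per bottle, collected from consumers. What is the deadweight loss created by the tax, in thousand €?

Deadweight loss = €140 thousand.

Without the tax, 566 − 5P = 2P + 174 gives 7P = 392, so P* = €56 and Q* = 286.
With the tax collected from consumers, demand (in seller-price terms) shifts: Qd = 566 − 5(P + 14).
New equilibrium: consumers pay €60, suppliers receive €46, Q = 266. (Wedge: Pb − Ps = 14.)
Quantity falls by |ΔQ| = |286 − 266| = 20.
DWL = ½ · t · |ΔQ| = ½ · 14 · 20 = €140.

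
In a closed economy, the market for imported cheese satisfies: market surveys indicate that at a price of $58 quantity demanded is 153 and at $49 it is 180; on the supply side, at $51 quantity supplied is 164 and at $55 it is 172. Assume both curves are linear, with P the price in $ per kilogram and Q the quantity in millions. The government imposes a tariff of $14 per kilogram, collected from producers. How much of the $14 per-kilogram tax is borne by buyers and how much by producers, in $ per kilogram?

Demand slope: (180 − 153)/(49 − 58) = -3, so Qd = 327 − 3P.
Supply slope: (172 − 164)/(55 − 51) = 2, so Qs = 2P + 62.
Before the tax: set 327 − 3P = 2P + 62 → P* = $53, Q* = 168.
With the tax collected from producers, supply shifts: Qs = 2(P − 14) + 62.
New equilibrium: buyers pay $58.6, producers receive $44.6, Q = 151.2. (Wedge: Pb − Ps = 14.)
Burden on buyers: $5.6; on producers: $8.4. (They sum to $14.)
The less price-elastic side of the market bears the larger share of a per-unit tax.

Buyers bear $5.6 per kilogram; producers bear $8.4 per kilogram.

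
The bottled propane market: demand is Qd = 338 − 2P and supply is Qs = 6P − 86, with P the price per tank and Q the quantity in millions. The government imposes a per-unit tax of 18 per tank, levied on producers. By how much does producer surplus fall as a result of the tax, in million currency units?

Producer surplus falls by 983.25 million.

Without the tax, 338 − 2P = 6P − 86 gives 8P = 424, so P* = 53 and Q* = 232.
With the tax collected from producers, supply shifts: Qs = 6(P − 18) − 86.
Solving gives Q = 205 with buyers paying 66.5 and producers receiving 48.5 (the 18 wedge).
ΔPS is the trapezoid between Q = 205 and Q = 232 of height 4.5: ½ · (232 + 205) · 4.5 = 983.25.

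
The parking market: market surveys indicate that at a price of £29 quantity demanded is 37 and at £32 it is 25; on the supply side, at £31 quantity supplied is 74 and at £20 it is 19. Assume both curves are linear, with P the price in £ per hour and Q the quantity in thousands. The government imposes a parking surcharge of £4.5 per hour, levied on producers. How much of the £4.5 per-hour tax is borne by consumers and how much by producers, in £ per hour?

Consumers bear £2.5 per hour; producers bear £2 per hour.

Demand slope: (25 − 37)/(32 − 29) = -4, so Qd = 153 − 4P.
Supply slope: (19 − 74)/(20 − 31) = 5, so Qs = 5P − 81.
Before the tax: set 153 − 4P = 5P − 81 → P* = £26, Q* = 49.
With the tax collected from producers, supply shifts: Qs = 5(P − 4.5) − 81.
New equilibrium: consumers pay £28.5, producers receive £24, Q = 39. (Wedge: Pb − Ps = 4.5.)
Burden on consumers: £2.5; on producers: £2. (They sum to £4.5.)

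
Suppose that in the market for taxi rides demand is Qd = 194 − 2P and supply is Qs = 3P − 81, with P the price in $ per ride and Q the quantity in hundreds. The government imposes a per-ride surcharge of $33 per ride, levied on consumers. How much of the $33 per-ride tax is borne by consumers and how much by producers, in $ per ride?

Without the tax, 194 − 2P = 3P − 81 gives 5P = 275, so P* = $55 and Q* = 84.
With the tax collected from consumers, demand (in seller-price terms) shifts: Qd = 194 − 2(P + 33).
Solving gives Q = 44.4 with consumers paying $74.8 and producers receiving $41.8 (the $33 wedge).
Burden on consumers: $19.8; on producers: $13.2. (They sum to $33.)
The less price-elastic side of the market bears the larger share of a per-unit tax.

Consumers bear $19.8 per ride; producers bear $13.2 per ride.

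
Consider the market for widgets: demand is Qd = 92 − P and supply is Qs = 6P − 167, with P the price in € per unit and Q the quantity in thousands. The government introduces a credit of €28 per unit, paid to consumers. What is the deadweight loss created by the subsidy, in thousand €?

Without the subsidy, 92 − P = 6P − 167 gives 7P = 259, so P* = €37 and Q* = 55.
With a per-unit subsidy paid to consumers, each effectively pays P − 28, so demand becomes Qd = 92 − (P − 28).
New equilibrium: consumers pay €13, producers receive €41, Q = 79. (Wedge: Pb − Ps = −28.)
Quantity rises by |ΔQ| = |55 − 79| = 24.
DWL = ½ · t · |ΔQ| = ½ · 28 · 24 = €336.

Deadweight loss = €336 thousand.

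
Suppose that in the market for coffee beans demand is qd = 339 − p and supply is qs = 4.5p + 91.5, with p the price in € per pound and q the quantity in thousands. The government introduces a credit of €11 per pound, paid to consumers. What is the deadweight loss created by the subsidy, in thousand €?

Before the subsidy: set 339 − p = 4.5p + 91.5 → p* = €45, q* = 294.
With a per-unit subsidy paid to consumers, each effectively pays p − 11, so demand becomes qd = 339 − (p − 11).
Solving gives q = 303 with consumers paying €36 and producers receiving €47 (the €11 wedge).
Quantity rises by |ΔQ| = |294 − 303| = 9.
DWL = ½ · t · |ΔQ| = ½ · 11 · 9 = €49.5.

Deadweight loss = €49.5 thousand.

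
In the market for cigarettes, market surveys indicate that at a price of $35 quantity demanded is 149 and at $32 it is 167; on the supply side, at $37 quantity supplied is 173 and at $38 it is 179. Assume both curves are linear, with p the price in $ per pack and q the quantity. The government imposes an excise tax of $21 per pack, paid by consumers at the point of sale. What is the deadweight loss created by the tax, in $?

Demand slope: (167 − 149)/(32 − 35) = -6, so qd = 359 − 6p.
Supply slope: (179 − 173)/(38 − 37) = 6, so qs = 6p − 49.
Before the tax: set 359 − 6p = 6p − 49 → p* = $34, q* = 155.
With the tax collected from consumers, demand (in seller-price terms) shifts: qd = 359 − 6(p + 21).
New equilibrium: consumers pay $44.5, sellers receive $23.5, q = 92. (Wedge: pb − ps = 21.)
Quantity falls by |ΔQ| = |155 − 92| = 63.
DWL = ½ · t · |ΔQ| = ½ · 21 · 63 = $661.5.

Deadweight loss = $661.5.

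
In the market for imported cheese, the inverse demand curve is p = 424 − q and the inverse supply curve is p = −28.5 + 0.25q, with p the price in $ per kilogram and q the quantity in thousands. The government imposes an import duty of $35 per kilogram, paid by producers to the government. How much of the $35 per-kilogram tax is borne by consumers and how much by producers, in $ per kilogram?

Rewrite in direct form: qd = 424 − p and qs = 4p + 114.
Without the tax, 424 − p = 4p + 114 gives 5p = 310, so p* = $62 and q* = 362.
With the tax collected from producers, supply shifts: qs = 4(p − 35) + 114.
New equilibrium: consumers pay $90, producers receive $55, q = 334. (Wedge: pb − ps = 35.)
Burden on consumers: $28; on producers: $7. (They sum to $35.)

Consumers bear $28 per kilogram; producers bear $7 per kilogram.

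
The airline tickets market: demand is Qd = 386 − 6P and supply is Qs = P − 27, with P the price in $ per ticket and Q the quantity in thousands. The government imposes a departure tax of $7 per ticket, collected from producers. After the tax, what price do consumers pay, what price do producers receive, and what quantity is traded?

Before the tax: set 386 − 6P = P − 27 → P* = $59, Q* = 32.
With the tax collected from producers, supply shifts: Qs = (P − 7) − 27.
New equilibrium: consumers pay $60, producers receive $53, Q = 26. (Wedge: Pb − Ps = 7.)
The less price-elastic side of the market bears the larger share of a per-unit tax.

Consumers pay $60; producers receive $53; quantity = 26.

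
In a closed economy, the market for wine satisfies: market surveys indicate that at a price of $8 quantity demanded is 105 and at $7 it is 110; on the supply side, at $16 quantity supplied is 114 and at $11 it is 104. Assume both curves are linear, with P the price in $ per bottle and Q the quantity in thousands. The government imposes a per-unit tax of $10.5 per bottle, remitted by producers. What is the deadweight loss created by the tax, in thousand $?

Demand slope: (110 − 105)/(7 − 8) = -5, so Qd = 145 − 5P.
Supply slope: (104 − 114)/(11 − 16) = 2, so Qs = 2P + 82.
Before the tax: set 145 − 5P = 2P + 82 → P* = $9, Q* = 100.
With the tax collected from producers, supply shifts: Qs = 2(P − 10.5) + 82.
Solving gives Q = 85 with buyers paying $12 and producers receiving $1.5 (the $10.5 wedge).
Quantity falls by |ΔQ| = |100 − 85| = 15.
DWL = ½ · t · |ΔQ| = ½ · 10.5 · 15 = $78.75.

Deadweight loss = $78.75 thousand.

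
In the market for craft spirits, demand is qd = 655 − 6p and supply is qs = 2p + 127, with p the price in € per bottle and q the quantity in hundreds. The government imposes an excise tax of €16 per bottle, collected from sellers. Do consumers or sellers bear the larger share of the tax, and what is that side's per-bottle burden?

Sellers bear the larger share: €12 per bottle.

Before the tax: set 655 − 6p = 2p + 127 → p* = €66, q* = 259.
With the tax collected from sellers, supply shifts: qs = 2(p − 16) + 127.
Solving gives q = 235 with consumers paying €70 and sellers receiving €54 (the €16 wedge).
Per-bottle burden: consumers €4, sellers €12.
Sellers take the larger share because supply is less price-elastic here (demand slope 6 vs supply slope 2).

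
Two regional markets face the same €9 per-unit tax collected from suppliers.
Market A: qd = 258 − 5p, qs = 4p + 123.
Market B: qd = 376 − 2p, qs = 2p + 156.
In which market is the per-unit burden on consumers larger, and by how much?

Market B, by €0.5.

Market A: pre-tax p* = €15, q* = 183; post-tax q = 163; per-unit burden on consumers = €4.
Market B: pre-tax p* = €55, q* = 266; post-tax q = 257; per-unit burden on consumers = €4.5.
Difference: €4 vs €4.5 → market B is larger by €0.5.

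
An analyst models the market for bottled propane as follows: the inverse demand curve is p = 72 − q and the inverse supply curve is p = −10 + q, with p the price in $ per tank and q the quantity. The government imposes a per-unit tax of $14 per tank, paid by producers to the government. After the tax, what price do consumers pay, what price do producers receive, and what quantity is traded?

Consumers pay $38; producers receive $24; quantity = 34.

Inverting to q(p) form: qd = 72 − p; qs = p + 10.
Without the tax, 72 − p = p + 10 gives 2p = 62, so p* = $31 and q* = 41.
With the tax collected from producers, supply shifts: qs = (p − 14) + 10.
New equilibrium: consumers pay $38, producers receive $24, q = 34. (Wedge: pb − ps = 14.)
The less price-elastic side of the market bears the larger share of a per-unit tax.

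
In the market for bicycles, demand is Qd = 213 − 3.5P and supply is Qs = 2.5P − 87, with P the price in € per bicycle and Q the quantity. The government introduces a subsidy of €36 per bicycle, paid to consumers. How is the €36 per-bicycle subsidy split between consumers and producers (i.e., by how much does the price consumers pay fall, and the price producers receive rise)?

Consumers gain €15 per bicycle; producers gain €21 per bicycle.

Before the subsidy: set 213 − 3.5P = 2.5P − 87 → P* = €50, Q* = 38.
With a per-unit subsidy paid to consumers, each effectively pays P − 36, so demand becomes Qd = 213 − 3.5(P − 36).
Solving gives Q = 90.5 with consumers paying €35 and producers receiving €71 (the €36 wedge).
Gain to consumers: €15; to producers: €21. (They sum to €36.)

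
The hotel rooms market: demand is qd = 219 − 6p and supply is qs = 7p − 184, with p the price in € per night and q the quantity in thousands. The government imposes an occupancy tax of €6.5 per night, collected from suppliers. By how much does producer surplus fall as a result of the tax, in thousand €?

Without the tax, 219 − 6p = 7p − 184 gives 13p = 403, so p* = €31 and q* = 33.
With the tax collected from suppliers, supply shifts: qs = 7(p − 6.5) − 184.
Solving gives q = 12 with consumers paying €34.5 and suppliers receiving €28 (the €6.5 wedge).
ΔPS is the trapezoid between Q = 12 and Q = 33 of height €3: ½ · (33 + 12) · 3 = €67.5.

Producer surplus falls by €67.5 thousand.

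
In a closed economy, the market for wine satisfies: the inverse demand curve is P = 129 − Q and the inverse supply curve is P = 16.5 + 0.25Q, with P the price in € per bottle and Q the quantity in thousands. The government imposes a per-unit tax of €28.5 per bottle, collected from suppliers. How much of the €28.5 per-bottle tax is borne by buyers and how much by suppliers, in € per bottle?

Buyers bear €22.8 per bottle; suppliers bear €5.7 per bottle.

Inverting to Q(P) form: Qd = 129 − P; Qs = 4P − 66.
Without the tax, 129 − P = 4P − 66 gives 5P = 195, so P* = €39 and Q* = 90.
With the tax collected from suppliers, supply shifts: Qs = 4(P − 28.5) − 66.
New equilibrium: buyers pay €61.8, suppliers receive €33.3, Q = 67.2. (Wedge: Pb − Ps = 28.5.)
Burden on buyers: €22.8; on suppliers: €5.7. (They sum to €28.5.)
The less price-elastic side of the market bears the larger share of a per-unit tax.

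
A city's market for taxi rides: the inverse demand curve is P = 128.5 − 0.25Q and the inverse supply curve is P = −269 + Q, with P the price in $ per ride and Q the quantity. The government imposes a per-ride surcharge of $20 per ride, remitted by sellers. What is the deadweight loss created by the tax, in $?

Deadweight loss = $160.

Rewrite in direct form: Qd = 514 − 4P and Qs = P + 269.
Before the tax: set 514 − 4P = P + 269 → P* = $49, Q* = 318.
With the tax collected from sellers, supply shifts: Qs = (P − 20) + 269.
Solving gives Q = 302 with consumers paying $53 and sellers receiving $33 (the $20 wedge).
Quantity falls by |ΔQ| = |318 − 302| = 16.
DWL = ½ · t · |ΔQ| = ½ · 20 · 16 = $160.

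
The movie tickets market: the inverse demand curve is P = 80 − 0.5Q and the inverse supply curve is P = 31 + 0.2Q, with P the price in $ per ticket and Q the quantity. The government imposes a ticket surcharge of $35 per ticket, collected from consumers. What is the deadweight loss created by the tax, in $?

Rewrite in direct form: Qd = 160 − 2P and Qs = 5P − 155.
Without the tax, 160 − 2P = 5P − 155 gives 7P = 315, so P* = $45 and Q* = 70.
With the tax collected from consumers, demand (in seller-price terms) shifts: Qd = 160 − 2(P + 35).
Solving gives Q = 20 with consumers paying $70 and sellers receiving $35 (the $35 wedge).
Quantity falls by |ΔQ| = |70 − 20| = 50.
DWL = ½ · t · |ΔQ| = ½ · 35 · 50 = $875.

Deadweight loss = $875.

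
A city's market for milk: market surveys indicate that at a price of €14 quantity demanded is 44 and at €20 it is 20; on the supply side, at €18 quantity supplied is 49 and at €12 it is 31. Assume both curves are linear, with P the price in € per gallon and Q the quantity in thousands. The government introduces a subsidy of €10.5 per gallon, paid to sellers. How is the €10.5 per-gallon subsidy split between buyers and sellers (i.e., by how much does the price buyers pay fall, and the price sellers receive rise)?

Buyers gain €4.5 per gallon; sellers gain €6 per gallon.

Demand slope: (20 − 44)/(20 − 14) = -4, so Qd = 100 − 4P.
Supply slope: (31 − 49)/(12 − 18) = 3, so Qs = 3P − 5.
Before the subsidy: set 100 − 4P = 3P − 5 → P* = €15, Q* = 40.
With a per-unit subsidy paid to sellers, each receives P + 10.5 per unit sold, so supply becomes Qs = 3(P + 10.5) − 5.
New equilibrium: buyers pay €10.5, sellers receive €21, Q = 58. (Wedge: Pb − Ps = −10.5.)
Gain to buyers: €4.5; to sellers: €6. (They sum to €10.5.)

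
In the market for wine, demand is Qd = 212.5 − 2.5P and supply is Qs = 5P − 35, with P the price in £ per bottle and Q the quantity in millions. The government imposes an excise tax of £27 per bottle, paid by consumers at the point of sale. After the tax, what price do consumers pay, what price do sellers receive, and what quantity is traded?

Before the tax: set 212.5 − 2.5P = 5P − 35 → P* = £33, Q* = 130.
With the tax collected from consumers, demand (in seller-price terms) shifts: Qd = 212.5 − 2.5(P + 27).
New equilibrium: consumers pay £51, sellers receive £24, Q = 85. (Wedge: Pb − Ps = 27.)
The less price-elastic side of the market bears the larger share of a per-unit tax.

Consumers pay £51; sellers receive £24; quantity = 85.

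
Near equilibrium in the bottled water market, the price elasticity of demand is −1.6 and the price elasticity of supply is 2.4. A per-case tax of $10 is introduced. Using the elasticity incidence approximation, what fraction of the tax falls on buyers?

Buyers' share ≈ 0.6.

Incidence ratio: buyers' share ≈ εs / (εs + |εd|) = 2.4 / (2.4 + 1.6) = 0.6.
Supply is the more elastic side, so buyers bear the larger share.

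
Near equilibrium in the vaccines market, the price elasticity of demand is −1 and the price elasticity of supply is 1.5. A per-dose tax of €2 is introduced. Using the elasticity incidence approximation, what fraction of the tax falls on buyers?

Buyers' share ≈ 0.6.

Incidence ratio: buyers' share ≈ εs / (εs + |εd|) = 1.5 / (1.5 + 1) = 0.6.
Supply is the more elastic side, so buyers bear the larger share.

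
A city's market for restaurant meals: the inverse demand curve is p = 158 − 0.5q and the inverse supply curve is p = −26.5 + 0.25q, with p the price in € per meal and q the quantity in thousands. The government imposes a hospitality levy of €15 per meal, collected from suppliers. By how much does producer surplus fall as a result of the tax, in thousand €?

Inverting to q(p) form: qd = 316 − 2p; qs = 4p + 106.
Before the tax: set 316 − 2p = 4p + 106 → p* = €35, q* = 246.
With the tax collected from suppliers, supply shifts: qs = 4(p − 15) + 106.
Solving gives q = 226 with consumers paying €45 and suppliers receiving €30 (the €15 wedge).
ΔPS is the trapezoid between Q = 226 and Q = 246 of height €5: ½ · (246 + 226) · 5 = €1180.

Producer surplus falls by €1180 thousand.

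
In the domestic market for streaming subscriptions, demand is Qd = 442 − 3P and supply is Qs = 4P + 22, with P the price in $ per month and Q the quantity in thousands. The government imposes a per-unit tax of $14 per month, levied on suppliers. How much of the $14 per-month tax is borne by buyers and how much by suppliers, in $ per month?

Buyers bear $8 per month; suppliers bear $6 per month.

Without the tax, 442 − 3P = 4P + 22 gives 7P = 420, so P* = $60 and Q* = 262.
With the tax collected from suppliers, supply shifts: Qs = 4(P − 14) + 22.
Solving gives Q = 238 with buyers paying $68 and suppliers receiving $54 (the $14 wedge).
Burden on buyers: $8; on suppliers: $6. (They sum to $14.)
The less price-elastic side of the market bears the larger share of a per-unit tax.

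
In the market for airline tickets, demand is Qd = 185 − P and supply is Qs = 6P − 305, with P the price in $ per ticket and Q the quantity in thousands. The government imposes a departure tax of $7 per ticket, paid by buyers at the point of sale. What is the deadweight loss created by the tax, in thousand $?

Deadweight loss = $21 thousand.

Before the tax: set 185 − P = 6P − 305 → P* = $70, Q* = 115.
With the tax collected from buyers, demand (in seller-price terms) shifts: Qd = 185 − (P + 7).
New equilibrium: buyers pay $76, suppliers receive $69, Q = 109. (Wedge: Pb − Ps = 7.)
Quantity falls by |ΔQ| = |115 − 109| = 6.
DWL = ½ · t · |ΔQ| = ½ · 7 · 6 = $21.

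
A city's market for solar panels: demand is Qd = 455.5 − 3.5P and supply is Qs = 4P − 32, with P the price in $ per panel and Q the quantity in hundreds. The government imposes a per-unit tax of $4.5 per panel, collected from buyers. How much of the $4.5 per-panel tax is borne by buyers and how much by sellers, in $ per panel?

Buyers bear $2.4 per panel; sellers bear $2.1 per panel.

Before the tax: set 455.5 − 3.5P = 4P − 32 → P* = $65, Q* = 228.
With the tax collected from buyers, demand (in seller-price terms) shifts: Qd = 455.5 − 3.5(P + 4.5).
New equilibrium: buyers pay $67.4, sellers receive $62.9, Q = 219.6. (Wedge: Pb − Ps = 4.5.)
Burden on buyers: $2.4; on sellers: $2.1. (They sum to $4.5.)
The less price-elastic side of the market bears the larger share of a per-unit tax.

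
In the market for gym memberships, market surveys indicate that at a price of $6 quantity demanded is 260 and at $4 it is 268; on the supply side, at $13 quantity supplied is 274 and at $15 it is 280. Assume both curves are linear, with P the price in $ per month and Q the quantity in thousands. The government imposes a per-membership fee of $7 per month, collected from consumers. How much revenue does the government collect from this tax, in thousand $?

Tax revenue = $1708 thousand.

Demand slope: (268 − 260)/(4 − 6) = -4, so Qd = 284 − 4P.
Supply slope: (280 − 274)/(15 − 13) = 3, so Qs = 3P + 235.
Without the tax, 284 − 4P = 3P + 235 gives 7P = 49, so P* = $7 and Q* = 256.
With the tax collected from consumers, demand (in seller-price terms) shifts: Qd = 284 − 4(P + 7).
Solving gives Q = 244 with consumers paying $10 and producers receiving $3 (the $7 wedge).
Revenue = t · Q = 7 · 244 = $1708.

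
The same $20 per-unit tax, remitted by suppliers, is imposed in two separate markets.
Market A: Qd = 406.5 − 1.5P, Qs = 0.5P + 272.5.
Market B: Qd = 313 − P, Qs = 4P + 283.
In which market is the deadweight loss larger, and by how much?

Market B, by $85.

Market A: pre-tax P* = $67, Q* = 306; post-tax Q = 298.5; deadweight loss = $75.
Market B: pre-tax P* = $6, Q* = 307; post-tax Q = 291; deadweight loss = $160.
Difference: $75 vs $160 → market B is larger by $85.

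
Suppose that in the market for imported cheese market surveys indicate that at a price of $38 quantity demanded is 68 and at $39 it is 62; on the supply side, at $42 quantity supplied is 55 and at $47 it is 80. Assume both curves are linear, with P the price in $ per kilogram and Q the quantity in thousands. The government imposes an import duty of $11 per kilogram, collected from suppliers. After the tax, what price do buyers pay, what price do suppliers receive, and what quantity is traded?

Buyers pay $46; suppliers receive $35; quantity = 20.

Demand slope: (62 − 68)/(39 − 38) = -6, so Qd = 296 − 6P.
Supply slope: (80 − 55)/(47 − 42) = 5, so Qs = 5P − 155.
Before the tax: set 296 − 6P = 5P − 155 → P* = $41, Q* = 50.
With the tax collected from suppliers, supply shifts: Qs = 5(P − 11) − 155.
New equilibrium: buyers pay $46, suppliers receive $35, Q = 20. (Wedge: Pb − Ps = 11.)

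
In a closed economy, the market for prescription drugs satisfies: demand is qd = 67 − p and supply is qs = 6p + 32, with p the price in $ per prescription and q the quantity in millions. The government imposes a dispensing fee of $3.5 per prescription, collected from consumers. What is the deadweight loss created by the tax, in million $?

Without the tax, 67 − p = 6p + 32 gives 7p = 35, so p* = $5 and q* = 62.
With the tax collected from consumers, demand (in seller-price terms) shifts: qd = 67 − (p + 3.5).
Solving gives q = 59 with consumers paying $8 and suppliers receiving $4.5 (the $3.5 wedge).
Quantity falls by |ΔQ| = |62 − 59| = 3.
DWL = ½ · t · |ΔQ| = ½ · 3.5 · 3 = $5.25.

Deadweight loss = $5.25 million.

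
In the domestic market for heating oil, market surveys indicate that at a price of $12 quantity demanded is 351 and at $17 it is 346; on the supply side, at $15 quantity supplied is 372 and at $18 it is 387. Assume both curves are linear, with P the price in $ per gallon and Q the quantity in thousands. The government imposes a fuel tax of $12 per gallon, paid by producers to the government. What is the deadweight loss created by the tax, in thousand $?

Deadweight loss = $60 thousand.

Demand slope: (346 − 351)/(17 − 12) = -1, so Qd = 363 − P.
Supply slope: (387 − 372)/(18 − 15) = 5, so Qs = 5P + 297.
Without the tax, 363 − P = 5P + 297 gives 6P = 66, so P* = $11 and Q* = 352.
With the tax collected from producers, supply shifts: Qs = 5(P − 12) + 297.
New equilibrium: consumers pay $21, producers receive $9, Q = 342. (Wedge: Pb − Ps = 12.)
Quantity falls by |ΔQ| = |352 − 342| = 10.
DWL = ½ · t · |ΔQ| = ½ · 12 · 10 = $60.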